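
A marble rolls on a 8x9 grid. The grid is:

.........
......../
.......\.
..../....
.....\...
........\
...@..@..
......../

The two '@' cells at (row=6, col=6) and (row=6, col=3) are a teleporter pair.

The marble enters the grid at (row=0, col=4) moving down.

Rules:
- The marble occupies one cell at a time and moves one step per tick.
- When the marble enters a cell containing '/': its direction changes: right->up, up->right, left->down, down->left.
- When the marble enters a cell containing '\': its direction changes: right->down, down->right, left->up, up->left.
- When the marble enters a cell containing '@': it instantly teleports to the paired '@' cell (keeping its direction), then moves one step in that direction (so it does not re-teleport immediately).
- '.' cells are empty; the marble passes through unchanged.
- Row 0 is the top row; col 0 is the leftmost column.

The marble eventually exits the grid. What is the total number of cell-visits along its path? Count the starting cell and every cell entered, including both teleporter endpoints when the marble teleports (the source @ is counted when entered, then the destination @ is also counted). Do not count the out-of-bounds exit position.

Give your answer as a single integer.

Answer: 8

Derivation:
Step 1: enter (0,4), '.' pass, move down to (1,4)
Step 2: enter (1,4), '.' pass, move down to (2,4)
Step 3: enter (2,4), '.' pass, move down to (3,4)
Step 4: enter (3,4), '/' deflects down->left, move left to (3,3)
Step 5: enter (3,3), '.' pass, move left to (3,2)
Step 6: enter (3,2), '.' pass, move left to (3,1)
Step 7: enter (3,1), '.' pass, move left to (3,0)
Step 8: enter (3,0), '.' pass, move left to (3,-1)
Step 9: at (3,-1) — EXIT via left edge, pos 3
Path length (cell visits): 8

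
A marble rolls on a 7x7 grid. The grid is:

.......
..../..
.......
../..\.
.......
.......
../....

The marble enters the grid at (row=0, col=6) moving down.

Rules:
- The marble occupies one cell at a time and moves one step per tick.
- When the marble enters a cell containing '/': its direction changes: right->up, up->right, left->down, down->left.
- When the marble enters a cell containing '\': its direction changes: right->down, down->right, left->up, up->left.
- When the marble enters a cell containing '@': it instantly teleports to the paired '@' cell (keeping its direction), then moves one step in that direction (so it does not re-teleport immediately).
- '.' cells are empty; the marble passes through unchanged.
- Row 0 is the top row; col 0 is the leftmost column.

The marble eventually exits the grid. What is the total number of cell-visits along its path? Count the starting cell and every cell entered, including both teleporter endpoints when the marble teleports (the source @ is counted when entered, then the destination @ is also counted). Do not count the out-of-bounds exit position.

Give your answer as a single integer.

Step 1: enter (0,6), '.' pass, move down to (1,6)
Step 2: enter (1,6), '.' pass, move down to (2,6)
Step 3: enter (2,6), '.' pass, move down to (3,6)
Step 4: enter (3,6), '.' pass, move down to (4,6)
Step 5: enter (4,6), '.' pass, move down to (5,6)
Step 6: enter (5,6), '.' pass, move down to (6,6)
Step 7: enter (6,6), '.' pass, move down to (7,6)
Step 8: at (7,6) — EXIT via bottom edge, pos 6
Path length (cell visits): 7

Answer: 7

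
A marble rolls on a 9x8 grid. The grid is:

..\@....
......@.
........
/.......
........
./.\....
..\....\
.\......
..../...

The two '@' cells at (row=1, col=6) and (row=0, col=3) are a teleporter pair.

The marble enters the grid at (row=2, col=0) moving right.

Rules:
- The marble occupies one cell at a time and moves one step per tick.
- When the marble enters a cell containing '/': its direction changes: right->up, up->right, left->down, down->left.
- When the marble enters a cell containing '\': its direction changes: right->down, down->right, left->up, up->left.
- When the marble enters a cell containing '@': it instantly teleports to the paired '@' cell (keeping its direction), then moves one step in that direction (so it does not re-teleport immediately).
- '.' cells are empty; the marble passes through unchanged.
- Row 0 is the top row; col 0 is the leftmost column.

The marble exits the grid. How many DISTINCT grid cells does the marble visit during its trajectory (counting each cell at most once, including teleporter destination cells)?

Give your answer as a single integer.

Answer: 8

Derivation:
Step 1: enter (2,0), '.' pass, move right to (2,1)
Step 2: enter (2,1), '.' pass, move right to (2,2)
Step 3: enter (2,2), '.' pass, move right to (2,3)
Step 4: enter (2,3), '.' pass, move right to (2,4)
Step 5: enter (2,4), '.' pass, move right to (2,5)
Step 6: enter (2,5), '.' pass, move right to (2,6)
Step 7: enter (2,6), '.' pass, move right to (2,7)
Step 8: enter (2,7), '.' pass, move right to (2,8)
Step 9: at (2,8) — EXIT via right edge, pos 2
Distinct cells visited: 8 (path length 8)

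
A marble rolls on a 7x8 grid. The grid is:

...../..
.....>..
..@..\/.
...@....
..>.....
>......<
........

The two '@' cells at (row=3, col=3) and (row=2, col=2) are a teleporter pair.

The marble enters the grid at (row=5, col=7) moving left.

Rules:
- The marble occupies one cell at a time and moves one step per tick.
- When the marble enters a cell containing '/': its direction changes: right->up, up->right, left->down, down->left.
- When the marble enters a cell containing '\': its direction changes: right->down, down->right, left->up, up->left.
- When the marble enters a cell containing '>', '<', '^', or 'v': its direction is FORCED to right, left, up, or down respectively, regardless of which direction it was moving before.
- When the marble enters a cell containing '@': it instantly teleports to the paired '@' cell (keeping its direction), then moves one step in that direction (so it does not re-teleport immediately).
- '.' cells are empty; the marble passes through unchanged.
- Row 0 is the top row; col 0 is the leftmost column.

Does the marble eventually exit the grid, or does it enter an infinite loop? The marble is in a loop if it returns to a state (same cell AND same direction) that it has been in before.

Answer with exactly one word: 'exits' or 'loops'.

Step 1: enter (5,7), '<' forces left->left, move left to (5,6)
Step 2: enter (5,6), '.' pass, move left to (5,5)
Step 3: enter (5,5), '.' pass, move left to (5,4)
Step 4: enter (5,4), '.' pass, move left to (5,3)
Step 5: enter (5,3), '.' pass, move left to (5,2)
Step 6: enter (5,2), '.' pass, move left to (5,1)
Step 7: enter (5,1), '.' pass, move left to (5,0)
Step 8: enter (5,0), '>' forces left->right, move right to (5,1)
Step 9: enter (5,1), '.' pass, move right to (5,2)
Step 10: enter (5,2), '.' pass, move right to (5,3)
Step 11: enter (5,3), '.' pass, move right to (5,4)
Step 12: enter (5,4), '.' pass, move right to (5,5)
Step 13: enter (5,5), '.' pass, move right to (5,6)
Step 14: enter (5,6), '.' pass, move right to (5,7)
Step 15: enter (5,7), '<' forces right->left, move left to (5,6)
Step 16: at (5,6) dir=left — LOOP DETECTED (seen before)

Answer: loops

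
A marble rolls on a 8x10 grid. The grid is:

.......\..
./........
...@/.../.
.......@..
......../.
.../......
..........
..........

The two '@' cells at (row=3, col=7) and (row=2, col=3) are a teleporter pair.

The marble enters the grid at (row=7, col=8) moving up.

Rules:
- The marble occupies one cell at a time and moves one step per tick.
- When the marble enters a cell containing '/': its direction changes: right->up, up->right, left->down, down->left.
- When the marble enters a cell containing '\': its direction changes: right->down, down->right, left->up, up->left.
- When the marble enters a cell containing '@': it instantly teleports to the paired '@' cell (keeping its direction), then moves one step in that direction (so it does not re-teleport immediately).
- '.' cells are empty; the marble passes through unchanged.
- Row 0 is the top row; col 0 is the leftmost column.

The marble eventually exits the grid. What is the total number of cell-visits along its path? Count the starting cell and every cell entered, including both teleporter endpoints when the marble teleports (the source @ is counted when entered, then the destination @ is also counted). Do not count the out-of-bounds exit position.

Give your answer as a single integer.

Answer: 5

Derivation:
Step 1: enter (7,8), '.' pass, move up to (6,8)
Step 2: enter (6,8), '.' pass, move up to (5,8)
Step 3: enter (5,8), '.' pass, move up to (4,8)
Step 4: enter (4,8), '/' deflects up->right, move right to (4,9)
Step 5: enter (4,9), '.' pass, move right to (4,10)
Step 6: at (4,10) — EXIT via right edge, pos 4
Path length (cell visits): 5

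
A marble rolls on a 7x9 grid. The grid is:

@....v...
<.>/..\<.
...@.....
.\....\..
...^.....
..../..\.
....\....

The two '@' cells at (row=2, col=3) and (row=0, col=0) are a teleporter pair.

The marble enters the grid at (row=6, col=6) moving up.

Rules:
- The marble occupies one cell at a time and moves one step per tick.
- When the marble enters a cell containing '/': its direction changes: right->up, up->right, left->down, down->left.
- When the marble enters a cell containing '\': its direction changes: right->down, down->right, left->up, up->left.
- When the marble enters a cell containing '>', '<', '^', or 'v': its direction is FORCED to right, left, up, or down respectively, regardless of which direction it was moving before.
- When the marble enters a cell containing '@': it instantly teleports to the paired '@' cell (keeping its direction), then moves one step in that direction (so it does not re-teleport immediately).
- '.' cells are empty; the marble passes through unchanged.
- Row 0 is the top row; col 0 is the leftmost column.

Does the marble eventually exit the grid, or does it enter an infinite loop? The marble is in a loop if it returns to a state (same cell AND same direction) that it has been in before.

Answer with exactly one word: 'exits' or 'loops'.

Answer: exits

Derivation:
Step 1: enter (6,6), '.' pass, move up to (5,6)
Step 2: enter (5,6), '.' pass, move up to (4,6)
Step 3: enter (4,6), '.' pass, move up to (3,6)
Step 4: enter (3,6), '\' deflects up->left, move left to (3,5)
Step 5: enter (3,5), '.' pass, move left to (3,4)
Step 6: enter (3,4), '.' pass, move left to (3,3)
Step 7: enter (3,3), '.' pass, move left to (3,2)
Step 8: enter (3,2), '.' pass, move left to (3,1)
Step 9: enter (3,1), '\' deflects left->up, move up to (2,1)
Step 10: enter (2,1), '.' pass, move up to (1,1)
Step 11: enter (1,1), '.' pass, move up to (0,1)
Step 12: enter (0,1), '.' pass, move up to (-1,1)
Step 13: at (-1,1) — EXIT via top edge, pos 1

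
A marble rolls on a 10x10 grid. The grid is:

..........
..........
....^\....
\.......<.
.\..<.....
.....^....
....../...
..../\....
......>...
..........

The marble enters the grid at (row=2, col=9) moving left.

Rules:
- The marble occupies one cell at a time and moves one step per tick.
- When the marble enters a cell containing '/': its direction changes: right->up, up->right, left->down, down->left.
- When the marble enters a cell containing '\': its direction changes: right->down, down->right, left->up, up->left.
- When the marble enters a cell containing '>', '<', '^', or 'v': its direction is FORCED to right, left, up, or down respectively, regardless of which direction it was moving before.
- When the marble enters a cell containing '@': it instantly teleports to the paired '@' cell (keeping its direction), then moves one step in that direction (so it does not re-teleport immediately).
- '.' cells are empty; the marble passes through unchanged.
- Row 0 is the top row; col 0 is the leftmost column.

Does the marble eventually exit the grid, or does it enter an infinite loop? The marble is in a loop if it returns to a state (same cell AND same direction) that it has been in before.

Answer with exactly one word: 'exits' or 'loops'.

Answer: exits

Derivation:
Step 1: enter (2,9), '.' pass, move left to (2,8)
Step 2: enter (2,8), '.' pass, move left to (2,7)
Step 3: enter (2,7), '.' pass, move left to (2,6)
Step 4: enter (2,6), '.' pass, move left to (2,5)
Step 5: enter (2,5), '\' deflects left->up, move up to (1,5)
Step 6: enter (1,5), '.' pass, move up to (0,5)
Step 7: enter (0,5), '.' pass, move up to (-1,5)
Step 8: at (-1,5) — EXIT via top edge, pos 5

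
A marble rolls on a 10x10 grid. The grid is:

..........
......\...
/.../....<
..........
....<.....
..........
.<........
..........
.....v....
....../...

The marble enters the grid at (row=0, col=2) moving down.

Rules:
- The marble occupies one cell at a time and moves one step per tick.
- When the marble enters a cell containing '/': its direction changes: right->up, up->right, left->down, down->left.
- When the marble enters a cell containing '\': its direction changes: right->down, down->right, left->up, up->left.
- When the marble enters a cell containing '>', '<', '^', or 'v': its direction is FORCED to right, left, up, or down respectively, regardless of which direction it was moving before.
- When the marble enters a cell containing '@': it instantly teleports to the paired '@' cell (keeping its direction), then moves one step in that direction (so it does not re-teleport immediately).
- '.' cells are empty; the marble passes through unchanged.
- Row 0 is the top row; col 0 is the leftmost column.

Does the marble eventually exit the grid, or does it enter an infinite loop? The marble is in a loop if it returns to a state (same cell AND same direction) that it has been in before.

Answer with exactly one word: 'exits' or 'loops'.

Step 1: enter (0,2), '.' pass, move down to (1,2)
Step 2: enter (1,2), '.' pass, move down to (2,2)
Step 3: enter (2,2), '.' pass, move down to (3,2)
Step 4: enter (3,2), '.' pass, move down to (4,2)
Step 5: enter (4,2), '.' pass, move down to (5,2)
Step 6: enter (5,2), '.' pass, move down to (6,2)
Step 7: enter (6,2), '.' pass, move down to (7,2)
Step 8: enter (7,2), '.' pass, move down to (8,2)
Step 9: enter (8,2), '.' pass, move down to (9,2)
Step 10: enter (9,2), '.' pass, move down to (10,2)
Step 11: at (10,2) — EXIT via bottom edge, pos 2

Answer: exits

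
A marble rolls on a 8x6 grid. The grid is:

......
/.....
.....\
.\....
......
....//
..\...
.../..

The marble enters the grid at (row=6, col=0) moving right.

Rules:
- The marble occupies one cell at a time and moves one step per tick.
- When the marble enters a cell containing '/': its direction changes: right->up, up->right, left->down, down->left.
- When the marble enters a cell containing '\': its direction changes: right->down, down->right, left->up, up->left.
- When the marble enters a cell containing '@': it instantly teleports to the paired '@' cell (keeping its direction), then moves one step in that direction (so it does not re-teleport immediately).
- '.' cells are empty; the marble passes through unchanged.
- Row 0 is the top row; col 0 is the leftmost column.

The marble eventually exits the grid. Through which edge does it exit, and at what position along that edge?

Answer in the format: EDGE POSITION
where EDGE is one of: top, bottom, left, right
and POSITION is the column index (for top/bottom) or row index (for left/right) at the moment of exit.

Answer: bottom 2

Derivation:
Step 1: enter (6,0), '.' pass, move right to (6,1)
Step 2: enter (6,1), '.' pass, move right to (6,2)
Step 3: enter (6,2), '\' deflects right->down, move down to (7,2)
Step 4: enter (7,2), '.' pass, move down to (8,2)
Step 5: at (8,2) — EXIT via bottom edge, pos 2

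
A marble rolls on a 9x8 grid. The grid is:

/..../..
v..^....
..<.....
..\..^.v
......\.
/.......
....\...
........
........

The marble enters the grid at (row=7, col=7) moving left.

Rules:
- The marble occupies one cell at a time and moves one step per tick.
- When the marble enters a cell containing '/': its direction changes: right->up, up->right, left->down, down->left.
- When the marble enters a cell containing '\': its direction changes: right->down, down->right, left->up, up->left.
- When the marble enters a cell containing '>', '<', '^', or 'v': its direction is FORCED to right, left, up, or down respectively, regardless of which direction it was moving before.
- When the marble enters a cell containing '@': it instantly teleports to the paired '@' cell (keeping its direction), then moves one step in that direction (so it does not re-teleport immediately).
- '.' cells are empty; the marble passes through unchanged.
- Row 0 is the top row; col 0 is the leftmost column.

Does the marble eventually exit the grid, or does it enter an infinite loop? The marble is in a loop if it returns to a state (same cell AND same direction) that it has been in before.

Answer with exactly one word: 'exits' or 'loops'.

Step 1: enter (7,7), '.' pass, move left to (7,6)
Step 2: enter (7,6), '.' pass, move left to (7,5)
Step 3: enter (7,5), '.' pass, move left to (7,4)
Step 4: enter (7,4), '.' pass, move left to (7,3)
Step 5: enter (7,3), '.' pass, move left to (7,2)
Step 6: enter (7,2), '.' pass, move left to (7,1)
Step 7: enter (7,1), '.' pass, move left to (7,0)
Step 8: enter (7,0), '.' pass, move left to (7,-1)
Step 9: at (7,-1) — EXIT via left edge, pos 7

Answer: exits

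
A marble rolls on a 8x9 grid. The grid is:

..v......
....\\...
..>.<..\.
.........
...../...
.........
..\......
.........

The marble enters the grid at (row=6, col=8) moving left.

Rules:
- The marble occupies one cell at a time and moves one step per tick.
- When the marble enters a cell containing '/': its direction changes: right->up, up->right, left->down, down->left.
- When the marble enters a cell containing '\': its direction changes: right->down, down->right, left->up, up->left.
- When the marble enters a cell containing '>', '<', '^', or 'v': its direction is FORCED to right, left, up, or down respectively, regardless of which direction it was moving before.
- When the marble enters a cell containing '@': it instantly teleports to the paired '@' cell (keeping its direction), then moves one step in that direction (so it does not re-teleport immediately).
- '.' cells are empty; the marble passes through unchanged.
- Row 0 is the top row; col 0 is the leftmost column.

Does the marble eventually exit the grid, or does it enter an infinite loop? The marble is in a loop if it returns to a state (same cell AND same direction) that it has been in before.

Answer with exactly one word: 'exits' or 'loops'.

Answer: loops

Derivation:
Step 1: enter (6,8), '.' pass, move left to (6,7)
Step 2: enter (6,7), '.' pass, move left to (6,6)
Step 3: enter (6,6), '.' pass, move left to (6,5)
Step 4: enter (6,5), '.' pass, move left to (6,4)
Step 5: enter (6,4), '.' pass, move left to (6,3)
Step 6: enter (6,3), '.' pass, move left to (6,2)
Step 7: enter (6,2), '\' deflects left->up, move up to (5,2)
Step 8: enter (5,2), '.' pass, move up to (4,2)
Step 9: enter (4,2), '.' pass, move up to (3,2)
Step 10: enter (3,2), '.' pass, move up to (2,2)
Step 11: enter (2,2), '>' forces up->right, move right to (2,3)
Step 12: enter (2,3), '.' pass, move right to (2,4)
Step 13: enter (2,4), '<' forces right->left, move left to (2,3)
Step 14: enter (2,3), '.' pass, move left to (2,2)
Step 15: enter (2,2), '>' forces left->right, move right to (2,3)
Step 16: at (2,3) dir=right — LOOP DETECTED (seen before)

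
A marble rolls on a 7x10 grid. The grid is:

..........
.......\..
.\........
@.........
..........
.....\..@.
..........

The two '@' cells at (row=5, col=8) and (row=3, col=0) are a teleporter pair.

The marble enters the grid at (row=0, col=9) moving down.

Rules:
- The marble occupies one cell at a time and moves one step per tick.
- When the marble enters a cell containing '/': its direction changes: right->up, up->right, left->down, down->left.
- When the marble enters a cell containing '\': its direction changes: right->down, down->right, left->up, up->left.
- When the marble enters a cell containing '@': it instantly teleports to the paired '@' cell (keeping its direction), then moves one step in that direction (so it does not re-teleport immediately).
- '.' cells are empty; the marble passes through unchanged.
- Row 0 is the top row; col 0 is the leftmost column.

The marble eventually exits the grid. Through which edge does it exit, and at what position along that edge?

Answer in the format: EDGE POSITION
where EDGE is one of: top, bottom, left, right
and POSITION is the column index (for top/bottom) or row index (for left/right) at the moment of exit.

Step 1: enter (0,9), '.' pass, move down to (1,9)
Step 2: enter (1,9), '.' pass, move down to (2,9)
Step 3: enter (2,9), '.' pass, move down to (3,9)
Step 4: enter (3,9), '.' pass, move down to (4,9)
Step 5: enter (4,9), '.' pass, move down to (5,9)
Step 6: enter (5,9), '.' pass, move down to (6,9)
Step 7: enter (6,9), '.' pass, move down to (7,9)
Step 8: at (7,9) — EXIT via bottom edge, pos 9

Answer: bottom 9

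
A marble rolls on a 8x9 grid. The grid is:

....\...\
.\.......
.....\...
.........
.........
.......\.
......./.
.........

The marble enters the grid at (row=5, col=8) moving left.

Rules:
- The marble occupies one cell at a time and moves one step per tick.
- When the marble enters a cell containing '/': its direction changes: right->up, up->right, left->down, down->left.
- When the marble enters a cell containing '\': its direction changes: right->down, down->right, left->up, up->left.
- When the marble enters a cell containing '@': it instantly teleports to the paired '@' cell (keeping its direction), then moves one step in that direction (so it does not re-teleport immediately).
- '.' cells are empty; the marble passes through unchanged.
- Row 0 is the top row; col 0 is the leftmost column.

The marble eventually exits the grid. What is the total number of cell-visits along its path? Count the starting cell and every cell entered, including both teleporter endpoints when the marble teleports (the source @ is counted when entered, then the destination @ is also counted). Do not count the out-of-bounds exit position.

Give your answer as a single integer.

Answer: 7

Derivation:
Step 1: enter (5,8), '.' pass, move left to (5,7)
Step 2: enter (5,7), '\' deflects left->up, move up to (4,7)
Step 3: enter (4,7), '.' pass, move up to (3,7)
Step 4: enter (3,7), '.' pass, move up to (2,7)
Step 5: enter (2,7), '.' pass, move up to (1,7)
Step 6: enter (1,7), '.' pass, move up to (0,7)
Step 7: enter (0,7), '.' pass, move up to (-1,7)
Step 8: at (-1,7) — EXIT via top edge, pos 7
Path length (cell visits): 7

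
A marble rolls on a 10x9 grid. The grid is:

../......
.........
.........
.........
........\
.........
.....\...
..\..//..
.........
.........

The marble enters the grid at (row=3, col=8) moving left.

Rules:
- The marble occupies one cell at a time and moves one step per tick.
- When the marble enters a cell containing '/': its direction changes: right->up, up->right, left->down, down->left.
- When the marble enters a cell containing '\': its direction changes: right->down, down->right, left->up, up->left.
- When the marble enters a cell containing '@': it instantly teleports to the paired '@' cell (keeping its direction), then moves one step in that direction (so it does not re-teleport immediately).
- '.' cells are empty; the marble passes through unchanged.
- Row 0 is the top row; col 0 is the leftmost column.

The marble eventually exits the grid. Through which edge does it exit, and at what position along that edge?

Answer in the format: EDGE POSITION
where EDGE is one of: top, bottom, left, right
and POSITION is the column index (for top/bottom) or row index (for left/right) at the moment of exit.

Step 1: enter (3,8), '.' pass, move left to (3,7)
Step 2: enter (3,7), '.' pass, move left to (3,6)
Step 3: enter (3,6), '.' pass, move left to (3,5)
Step 4: enter (3,5), '.' pass, move left to (3,4)
Step 5: enter (3,4), '.' pass, move left to (3,3)
Step 6: enter (3,3), '.' pass, move left to (3,2)
Step 7: enter (3,2), '.' pass, move left to (3,1)
Step 8: enter (3,1), '.' pass, move left to (3,0)
Step 9: enter (3,0), '.' pass, move left to (3,-1)
Step 10: at (3,-1) — EXIT via left edge, pos 3

Answer: left 3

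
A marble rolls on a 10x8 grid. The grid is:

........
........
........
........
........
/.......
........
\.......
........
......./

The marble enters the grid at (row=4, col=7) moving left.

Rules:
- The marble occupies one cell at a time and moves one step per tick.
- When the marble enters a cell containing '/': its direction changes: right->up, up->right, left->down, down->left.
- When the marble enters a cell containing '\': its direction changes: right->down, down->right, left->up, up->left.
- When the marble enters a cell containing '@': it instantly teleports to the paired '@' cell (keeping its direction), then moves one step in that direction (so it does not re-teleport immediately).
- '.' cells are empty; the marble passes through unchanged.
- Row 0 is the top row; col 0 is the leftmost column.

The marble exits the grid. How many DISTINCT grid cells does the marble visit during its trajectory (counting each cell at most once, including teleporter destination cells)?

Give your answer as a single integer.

Answer: 8

Derivation:
Step 1: enter (4,7), '.' pass, move left to (4,6)
Step 2: enter (4,6), '.' pass, move left to (4,5)
Step 3: enter (4,5), '.' pass, move left to (4,4)
Step 4: enter (4,4), '.' pass, move left to (4,3)
Step 5: enter (4,3), '.' pass, move left to (4,2)
Step 6: enter (4,2), '.' pass, move left to (4,1)
Step 7: enter (4,1), '.' pass, move left to (4,0)
Step 8: enter (4,0), '.' pass, move left to (4,-1)
Step 9: at (4,-1) — EXIT via left edge, pos 4
Distinct cells visited: 8 (path length 8)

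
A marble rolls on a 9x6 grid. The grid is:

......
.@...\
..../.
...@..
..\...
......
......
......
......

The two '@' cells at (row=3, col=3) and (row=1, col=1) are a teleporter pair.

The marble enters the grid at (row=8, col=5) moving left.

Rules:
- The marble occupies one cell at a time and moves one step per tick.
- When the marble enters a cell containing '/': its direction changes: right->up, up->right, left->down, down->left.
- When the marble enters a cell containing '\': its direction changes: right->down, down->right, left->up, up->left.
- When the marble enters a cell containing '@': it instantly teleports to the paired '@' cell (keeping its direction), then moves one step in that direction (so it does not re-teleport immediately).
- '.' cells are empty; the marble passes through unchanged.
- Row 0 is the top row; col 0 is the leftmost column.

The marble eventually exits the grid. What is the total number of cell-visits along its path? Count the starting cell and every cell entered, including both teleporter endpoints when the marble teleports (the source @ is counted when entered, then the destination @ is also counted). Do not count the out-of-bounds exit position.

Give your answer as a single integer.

Answer: 6

Derivation:
Step 1: enter (8,5), '.' pass, move left to (8,4)
Step 2: enter (8,4), '.' pass, move left to (8,3)
Step 3: enter (8,3), '.' pass, move left to (8,2)
Step 4: enter (8,2), '.' pass, move left to (8,1)
Step 5: enter (8,1), '.' pass, move left to (8,0)
Step 6: enter (8,0), '.' pass, move left to (8,-1)
Step 7: at (8,-1) — EXIT via left edge, pos 8
Path length (cell visits): 6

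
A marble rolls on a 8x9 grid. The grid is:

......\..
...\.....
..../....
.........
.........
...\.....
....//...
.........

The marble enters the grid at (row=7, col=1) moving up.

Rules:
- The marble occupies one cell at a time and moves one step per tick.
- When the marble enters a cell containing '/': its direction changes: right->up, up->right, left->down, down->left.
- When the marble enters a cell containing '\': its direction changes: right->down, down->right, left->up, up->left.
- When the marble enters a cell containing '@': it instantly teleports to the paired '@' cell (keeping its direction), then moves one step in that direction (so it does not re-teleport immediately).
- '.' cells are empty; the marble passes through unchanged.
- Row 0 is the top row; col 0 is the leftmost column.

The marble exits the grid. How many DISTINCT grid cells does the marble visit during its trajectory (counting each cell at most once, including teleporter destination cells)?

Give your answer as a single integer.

Answer: 8

Derivation:
Step 1: enter (7,1), '.' pass, move up to (6,1)
Step 2: enter (6,1), '.' pass, move up to (5,1)
Step 3: enter (5,1), '.' pass, move up to (4,1)
Step 4: enter (4,1), '.' pass, move up to (3,1)
Step 5: enter (3,1), '.' pass, move up to (2,1)
Step 6: enter (2,1), '.' pass, move up to (1,1)
Step 7: enter (1,1), '.' pass, move up to (0,1)
Step 8: enter (0,1), '.' pass, move up to (-1,1)
Step 9: at (-1,1) — EXIT via top edge, pos 1
Distinct cells visited: 8 (path length 8)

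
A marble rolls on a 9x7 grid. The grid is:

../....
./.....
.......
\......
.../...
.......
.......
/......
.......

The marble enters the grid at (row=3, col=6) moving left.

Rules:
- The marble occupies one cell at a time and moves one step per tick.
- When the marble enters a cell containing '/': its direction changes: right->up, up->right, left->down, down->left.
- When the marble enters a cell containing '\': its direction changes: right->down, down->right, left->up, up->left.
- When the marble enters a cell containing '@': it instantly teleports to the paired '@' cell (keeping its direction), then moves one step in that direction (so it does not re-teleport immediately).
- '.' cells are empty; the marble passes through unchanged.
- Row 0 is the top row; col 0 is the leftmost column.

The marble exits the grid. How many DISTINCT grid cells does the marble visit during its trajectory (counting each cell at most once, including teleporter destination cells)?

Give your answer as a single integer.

Step 1: enter (3,6), '.' pass, move left to (3,5)
Step 2: enter (3,5), '.' pass, move left to (3,4)
Step 3: enter (3,4), '.' pass, move left to (3,3)
Step 4: enter (3,3), '.' pass, move left to (3,2)
Step 5: enter (3,2), '.' pass, move left to (3,1)
Step 6: enter (3,1), '.' pass, move left to (3,0)
Step 7: enter (3,0), '\' deflects left->up, move up to (2,0)
Step 8: enter (2,0), '.' pass, move up to (1,0)
Step 9: enter (1,0), '.' pass, move up to (0,0)
Step 10: enter (0,0), '.' pass, move up to (-1,0)
Step 11: at (-1,0) — EXIT via top edge, pos 0
Distinct cells visited: 10 (path length 10)

Answer: 10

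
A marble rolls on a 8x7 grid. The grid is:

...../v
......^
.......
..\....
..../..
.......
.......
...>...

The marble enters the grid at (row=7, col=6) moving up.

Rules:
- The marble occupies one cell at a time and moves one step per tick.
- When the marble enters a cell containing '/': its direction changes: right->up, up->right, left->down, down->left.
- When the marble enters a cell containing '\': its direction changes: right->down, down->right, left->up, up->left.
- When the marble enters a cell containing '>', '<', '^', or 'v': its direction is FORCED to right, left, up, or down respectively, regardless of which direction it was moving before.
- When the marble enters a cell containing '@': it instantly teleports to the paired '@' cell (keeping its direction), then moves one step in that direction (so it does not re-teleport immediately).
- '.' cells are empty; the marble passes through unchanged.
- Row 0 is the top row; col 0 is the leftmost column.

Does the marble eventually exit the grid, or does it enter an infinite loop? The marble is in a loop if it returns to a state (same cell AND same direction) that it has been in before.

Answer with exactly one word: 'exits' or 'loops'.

Answer: loops

Derivation:
Step 1: enter (7,6), '.' pass, move up to (6,6)
Step 2: enter (6,6), '.' pass, move up to (5,6)
Step 3: enter (5,6), '.' pass, move up to (4,6)
Step 4: enter (4,6), '.' pass, move up to (3,6)
Step 5: enter (3,6), '.' pass, move up to (2,6)
Step 6: enter (2,6), '.' pass, move up to (1,6)
Step 7: enter (1,6), '^' forces up->up, move up to (0,6)
Step 8: enter (0,6), 'v' forces up->down, move down to (1,6)
Step 9: enter (1,6), '^' forces down->up, move up to (0,6)
Step 10: at (0,6) dir=up — LOOP DETECTED (seen before)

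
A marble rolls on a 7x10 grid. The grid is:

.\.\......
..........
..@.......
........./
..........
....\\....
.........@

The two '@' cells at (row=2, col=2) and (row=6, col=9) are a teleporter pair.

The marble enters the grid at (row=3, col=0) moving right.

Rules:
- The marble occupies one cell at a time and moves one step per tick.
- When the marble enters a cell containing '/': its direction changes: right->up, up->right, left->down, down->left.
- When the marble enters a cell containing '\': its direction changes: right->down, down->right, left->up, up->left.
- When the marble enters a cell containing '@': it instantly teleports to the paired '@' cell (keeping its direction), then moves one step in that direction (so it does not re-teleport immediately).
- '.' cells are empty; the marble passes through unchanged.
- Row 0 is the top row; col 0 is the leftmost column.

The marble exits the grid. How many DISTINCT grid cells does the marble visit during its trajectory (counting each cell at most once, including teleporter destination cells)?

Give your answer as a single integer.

Answer: 13

Derivation:
Step 1: enter (3,0), '.' pass, move right to (3,1)
Step 2: enter (3,1), '.' pass, move right to (3,2)
Step 3: enter (3,2), '.' pass, move right to (3,3)
Step 4: enter (3,3), '.' pass, move right to (3,4)
Step 5: enter (3,4), '.' pass, move right to (3,5)
Step 6: enter (3,5), '.' pass, move right to (3,6)
Step 7: enter (3,6), '.' pass, move right to (3,7)
Step 8: enter (3,7), '.' pass, move right to (3,8)
Step 9: enter (3,8), '.' pass, move right to (3,9)
Step 10: enter (3,9), '/' deflects right->up, move up to (2,9)
Step 11: enter (2,9), '.' pass, move up to (1,9)
Step 12: enter (1,9), '.' pass, move up to (0,9)
Step 13: enter (0,9), '.' pass, move up to (-1,9)
Step 14: at (-1,9) — EXIT via top edge, pos 9
Distinct cells visited: 13 (path length 13)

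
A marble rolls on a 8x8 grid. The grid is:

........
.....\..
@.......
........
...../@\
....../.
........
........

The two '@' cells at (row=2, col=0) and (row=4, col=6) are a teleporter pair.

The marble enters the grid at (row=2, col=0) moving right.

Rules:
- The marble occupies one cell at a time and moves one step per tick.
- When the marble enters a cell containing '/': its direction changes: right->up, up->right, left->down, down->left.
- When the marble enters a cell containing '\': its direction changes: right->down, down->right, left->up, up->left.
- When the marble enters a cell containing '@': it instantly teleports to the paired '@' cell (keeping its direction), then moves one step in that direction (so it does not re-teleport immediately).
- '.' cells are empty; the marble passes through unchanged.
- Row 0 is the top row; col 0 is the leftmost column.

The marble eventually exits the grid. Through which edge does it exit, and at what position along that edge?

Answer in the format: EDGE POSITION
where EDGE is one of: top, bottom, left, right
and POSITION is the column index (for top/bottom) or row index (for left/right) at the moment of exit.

Step 1: enter (2,0), '@' teleport (2,0)->(4,6), also enter (4,6), move right to (4,7)
Step 2: enter (4,7), '\' deflects right->down, move down to (5,7)
Step 3: enter (5,7), '.' pass, move down to (6,7)
Step 4: enter (6,7), '.' pass, move down to (7,7)
Step 5: enter (7,7), '.' pass, move down to (8,7)
Step 6: at (8,7) — EXIT via bottom edge, pos 7

Answer: bottom 7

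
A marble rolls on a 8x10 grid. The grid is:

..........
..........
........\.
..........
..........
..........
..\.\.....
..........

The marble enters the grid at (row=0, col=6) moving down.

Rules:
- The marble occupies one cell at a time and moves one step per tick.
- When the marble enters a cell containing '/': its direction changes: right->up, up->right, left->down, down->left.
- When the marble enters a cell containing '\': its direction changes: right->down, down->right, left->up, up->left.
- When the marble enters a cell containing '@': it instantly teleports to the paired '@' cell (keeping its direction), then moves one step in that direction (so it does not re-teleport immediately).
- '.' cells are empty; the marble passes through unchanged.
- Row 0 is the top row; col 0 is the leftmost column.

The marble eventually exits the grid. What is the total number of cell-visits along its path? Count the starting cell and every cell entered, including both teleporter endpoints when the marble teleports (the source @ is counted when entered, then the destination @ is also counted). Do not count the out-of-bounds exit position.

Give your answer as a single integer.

Answer: 8

Derivation:
Step 1: enter (0,6), '.' pass, move down to (1,6)
Step 2: enter (1,6), '.' pass, move down to (2,6)
Step 3: enter (2,6), '.' pass, move down to (3,6)
Step 4: enter (3,6), '.' pass, move down to (4,6)
Step 5: enter (4,6), '.' pass, move down to (5,6)
Step 6: enter (5,6), '.' pass, move down to (6,6)
Step 7: enter (6,6), '.' pass, move down to (7,6)
Step 8: enter (7,6), '.' pass, move down to (8,6)
Step 9: at (8,6) — EXIT via bottom edge, pos 6
Path length (cell visits): 8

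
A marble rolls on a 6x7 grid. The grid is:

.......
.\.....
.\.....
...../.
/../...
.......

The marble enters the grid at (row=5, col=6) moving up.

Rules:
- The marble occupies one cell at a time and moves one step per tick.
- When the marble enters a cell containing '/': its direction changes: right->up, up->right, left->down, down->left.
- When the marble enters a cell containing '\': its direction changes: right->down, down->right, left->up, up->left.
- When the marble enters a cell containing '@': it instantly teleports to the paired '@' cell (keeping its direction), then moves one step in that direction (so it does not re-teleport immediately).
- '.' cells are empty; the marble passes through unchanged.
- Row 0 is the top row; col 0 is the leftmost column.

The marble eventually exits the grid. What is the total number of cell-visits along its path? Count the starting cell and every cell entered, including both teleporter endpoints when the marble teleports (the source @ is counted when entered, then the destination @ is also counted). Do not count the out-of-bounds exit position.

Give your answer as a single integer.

Answer: 6

Derivation:
Step 1: enter (5,6), '.' pass, move up to (4,6)
Step 2: enter (4,6), '.' pass, move up to (3,6)
Step 3: enter (3,6), '.' pass, move up to (2,6)
Step 4: enter (2,6), '.' pass, move up to (1,6)
Step 5: enter (1,6), '.' pass, move up to (0,6)
Step 6: enter (0,6), '.' pass, move up to (-1,6)
Step 7: at (-1,6) — EXIT via top edge, pos 6
Path length (cell visits): 6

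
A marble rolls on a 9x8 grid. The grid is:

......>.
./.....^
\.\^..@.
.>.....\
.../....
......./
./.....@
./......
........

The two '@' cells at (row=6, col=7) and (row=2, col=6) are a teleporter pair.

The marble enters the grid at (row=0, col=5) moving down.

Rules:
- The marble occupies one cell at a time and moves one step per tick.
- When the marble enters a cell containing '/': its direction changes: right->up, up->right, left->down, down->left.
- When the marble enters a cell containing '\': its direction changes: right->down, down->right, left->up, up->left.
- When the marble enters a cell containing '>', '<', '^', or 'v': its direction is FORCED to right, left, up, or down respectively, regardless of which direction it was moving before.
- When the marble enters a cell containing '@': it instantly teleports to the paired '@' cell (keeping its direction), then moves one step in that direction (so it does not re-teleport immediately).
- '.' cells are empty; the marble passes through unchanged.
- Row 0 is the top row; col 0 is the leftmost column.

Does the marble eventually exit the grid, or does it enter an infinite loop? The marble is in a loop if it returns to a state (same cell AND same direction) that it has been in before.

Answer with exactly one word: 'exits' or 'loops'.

Answer: exits

Derivation:
Step 1: enter (0,5), '.' pass, move down to (1,5)
Step 2: enter (1,5), '.' pass, move down to (2,5)
Step 3: enter (2,5), '.' pass, move down to (3,5)
Step 4: enter (3,5), '.' pass, move down to (4,5)
Step 5: enter (4,5), '.' pass, move down to (5,5)
Step 6: enter (5,5), '.' pass, move down to (6,5)
Step 7: enter (6,5), '.' pass, move down to (7,5)
Step 8: enter (7,5), '.' pass, move down to (8,5)
Step 9: enter (8,5), '.' pass, move down to (9,5)
Step 10: at (9,5) — EXIT via bottom edge, pos 5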